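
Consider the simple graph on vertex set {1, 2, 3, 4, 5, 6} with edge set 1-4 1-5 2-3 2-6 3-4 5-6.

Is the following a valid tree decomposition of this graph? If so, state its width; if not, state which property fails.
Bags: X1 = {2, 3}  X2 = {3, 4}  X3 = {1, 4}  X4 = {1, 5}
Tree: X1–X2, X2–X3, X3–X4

No — vertex 6 appears in no bag.

A tree decomposition must satisfy three properties: every vertex lies in some bag; for every edge, both endpoints lie together in some bag; and for every vertex, the bags containing it form a connected subtree. Here vertex 6 appears in no bag, so the decomposition is invalid.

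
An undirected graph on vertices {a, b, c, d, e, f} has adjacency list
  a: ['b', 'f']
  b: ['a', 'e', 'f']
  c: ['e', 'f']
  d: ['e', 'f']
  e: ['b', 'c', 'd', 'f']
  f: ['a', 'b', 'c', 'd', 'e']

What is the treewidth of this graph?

2

A width-2 tree decomposition is:
Bags: B1 = {b, e, f}  B2 = {d, e, f}  B3 = {c, e, f}  B4 = {a, b, f}
Tree: B1–B2, B1–B3, B1–B4
The largest bag has 3 vertices, giving width 2; this decomposition certifies tw(G) ≤ 2. On the other hand G contains the 3-clique {d, e, f}. A clique must lie in a single bag of any decomposition, so no decomposition can have width below 2. Therefore the treewidth is 2.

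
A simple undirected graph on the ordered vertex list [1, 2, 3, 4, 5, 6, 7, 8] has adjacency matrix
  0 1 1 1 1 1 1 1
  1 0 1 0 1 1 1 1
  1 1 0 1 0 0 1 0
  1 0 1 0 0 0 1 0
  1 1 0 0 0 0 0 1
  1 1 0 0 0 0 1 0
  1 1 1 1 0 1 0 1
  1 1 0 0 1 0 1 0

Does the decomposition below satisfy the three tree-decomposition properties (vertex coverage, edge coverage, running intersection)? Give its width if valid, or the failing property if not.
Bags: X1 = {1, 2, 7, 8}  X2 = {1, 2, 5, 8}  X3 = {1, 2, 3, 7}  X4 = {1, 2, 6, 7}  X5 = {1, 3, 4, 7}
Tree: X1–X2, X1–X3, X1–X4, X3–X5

Every vertex of G appears in some bag (union = {1, 2, 3, 4, 5, 6, 7, 8}); every edge is covered by a bag; and for each vertex v the set of bags containing v is connected in the bag tree. The decomposition is therefore valid. The largest bag has 4 vertices, so the width is 3.

Yes; width 3.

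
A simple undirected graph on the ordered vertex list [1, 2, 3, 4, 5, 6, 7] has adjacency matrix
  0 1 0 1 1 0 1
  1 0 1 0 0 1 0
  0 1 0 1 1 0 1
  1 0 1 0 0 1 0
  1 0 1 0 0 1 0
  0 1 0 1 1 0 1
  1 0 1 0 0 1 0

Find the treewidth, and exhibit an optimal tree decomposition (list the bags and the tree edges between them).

Each bag holds 4 vertices, so the decomposition has width 3, which upper-bounds the treewidth. For the lower bound: the 4 vertex sets {1,2}, {6,7}, {3}, {5} are disjoint, each induces a connected subgraph, and every pair is joined by at least one edge of G. Contracting each set to a single vertex therefore yields K_{4} as a minor, and since treewidth is minor-monotone, tw(G) ≥ tw(K_{4}) = 3. Hence tw(G) = 3 exactly.

Treewidth 3.
One optimal decomposition is:
Bags: B1 = {1, 2, 3, 6}  B2 = {1, 3, 6, 7}  B3 = {1, 3, 5, 6}  B4 = {1, 3, 4, 6}
Tree: B1–B2, B2–B3, B3–B4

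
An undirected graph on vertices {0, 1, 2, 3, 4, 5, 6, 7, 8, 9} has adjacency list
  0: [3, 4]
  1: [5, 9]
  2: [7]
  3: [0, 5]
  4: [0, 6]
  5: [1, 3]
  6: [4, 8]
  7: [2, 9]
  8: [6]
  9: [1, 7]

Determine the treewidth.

1

A width-1 tree decomposition is:
Bags: B1 = {6, 8}  B2 = {4, 6}  B3 = {0, 4}  B4 = {0, 3}  B5 = {3, 5}  B6 = {1, 5}  B7 = {1, 9}  B8 = {7, 9}  B9 = {2, 7}
Tree: B1–B2, B2–B3, B3–B4, B4–B5, B5–B6, B6–B7, B7–B8, B8–B9
Every bag has size at most 2, so the width is 2 − 1 = 1 and tw(G) ≤ 1. Any graph with an edge has treewidth ≥ 1, and G has the edge 8–6. Therefore the treewidth is 1.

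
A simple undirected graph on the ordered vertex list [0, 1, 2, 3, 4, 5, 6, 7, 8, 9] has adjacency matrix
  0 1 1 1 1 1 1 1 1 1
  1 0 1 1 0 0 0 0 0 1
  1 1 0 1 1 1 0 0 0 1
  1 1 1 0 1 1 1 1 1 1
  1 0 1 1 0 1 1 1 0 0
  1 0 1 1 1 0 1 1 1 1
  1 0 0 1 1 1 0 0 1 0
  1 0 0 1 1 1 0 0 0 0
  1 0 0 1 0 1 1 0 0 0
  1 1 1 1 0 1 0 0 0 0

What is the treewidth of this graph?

A width-4 tree decomposition is:
Bags: B1 = {0, 2, 3, 4, 5}  B2 = {0, 3, 4, 5, 7}  B3 = {0, 2, 3, 5, 9}  B4 = {0, 1, 2, 3, 9}  B5 = {0, 3, 4, 5, 6}  B6 = {0, 3, 5, 6, 8}
Tree: B1–B2, B1–B3, B3–B4, B1–B5, B5–B6
Every bag has size at most 5, so the width is 5 − 1 = 4 and tw(G) ≤ 4. Conversely, {0, 1, 2, 3, 9} is a clique of size 5, and the vertices of any clique must share a bag in every tree decomposition; so some bag has ≥ 5 vertices and tw(G) ≥ 4. Hence tw(G) = 4 exactly.

4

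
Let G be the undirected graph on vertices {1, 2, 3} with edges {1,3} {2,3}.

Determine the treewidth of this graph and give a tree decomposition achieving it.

Each bag holds 2 vertices, so the decomposition has width 1, which upper-bounds the treewidth. Any graph with an edge has treewidth ≥ 1, and G has the edge 3–1. The upper and lower bounds meet at 1, so that is the treewidth.

Treewidth 1.
One optimal decomposition is:
Bags: B1 = {1, 3}  B2 = {2, 3}
Tree: B1–B2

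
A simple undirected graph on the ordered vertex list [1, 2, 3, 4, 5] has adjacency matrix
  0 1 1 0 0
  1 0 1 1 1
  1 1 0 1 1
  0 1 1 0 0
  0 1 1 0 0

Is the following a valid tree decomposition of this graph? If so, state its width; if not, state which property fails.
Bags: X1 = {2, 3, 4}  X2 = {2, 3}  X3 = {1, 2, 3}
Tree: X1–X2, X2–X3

No — vertex 5 appears in no bag.

A tree decomposition must satisfy three properties: every vertex lies in some bag; for every edge, both endpoints lie together in some bag; and for every vertex, the bags containing it form a connected subtree. Here vertex 5 appears in no bag, so the decomposition is invalid.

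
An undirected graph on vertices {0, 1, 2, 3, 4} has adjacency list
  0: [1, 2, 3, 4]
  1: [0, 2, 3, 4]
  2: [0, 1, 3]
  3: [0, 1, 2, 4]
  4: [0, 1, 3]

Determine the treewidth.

A width-3 tree decomposition is:
Bags: B1 = {0, 1, 3, 4}  B2 = {0, 1, 2, 3}
Tree: B1–B2
The largest bag has 4 vertices, giving width 3; this decomposition certifies tw(G) ≤ 3. Conversely, {0, 1, 2, 3} is a clique of size 4, and the vertices of any clique must share a bag in every tree decomposition; so some bag has ≥ 4 vertices and tw(G) ≥ 3. The upper and lower bounds meet at 3, so that is the treewidth.

3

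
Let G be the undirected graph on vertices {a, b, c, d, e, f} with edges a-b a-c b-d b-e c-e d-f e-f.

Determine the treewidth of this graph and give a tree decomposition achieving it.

Every bag has size at most 3, so the width is 3 − 1 = 2 and tw(G) ≤ 2. For the lower bound, G contains the cycle a–c–e–b–a, so G is not a forest; only forests have treewidth ≤ 1, hence tw(G) ≥ 2. Therefore the treewidth is 2.

Treewidth 2.
Bags: B1 = {a, b, c}  B2 = {b, c, e}  B3 = {b, d, e}  B4 = {d, e, f}
Tree: B1–B2, B2–B3, B3–B4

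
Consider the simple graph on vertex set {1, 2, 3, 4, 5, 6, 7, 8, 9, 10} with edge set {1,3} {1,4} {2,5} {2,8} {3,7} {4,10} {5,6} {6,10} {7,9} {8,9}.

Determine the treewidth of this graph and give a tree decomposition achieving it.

Treewidth 2.
One optimal decomposition is:
Bags: B1 = {4, 6, 10}  B2 = {1, 4, 6}  B3 = {1, 3, 6}  B4 = {3, 6, 7}  B5 = {6, 7, 9}  B6 = {6, 8, 9}  B7 = {2, 6, 8}  B8 = {2, 5, 6}
Tree: B1–B2, B2–B3, B3–B4, B4–B5, B5–B6, B6–B7, B7–B8

Each bag holds 3 vertices, so the decomposition has width 2, which upper-bounds the treewidth. The edges 6–10–4–1–3–7–9–8–2–5–6 form a cycle, so G is not a tree and its treewidth is at least 2. Hence tw(G) = 2 exactly.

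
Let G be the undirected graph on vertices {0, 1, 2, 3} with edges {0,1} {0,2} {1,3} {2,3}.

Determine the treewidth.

2

A width-2 tree decomposition is:
Bags: B1 = {1, 2, 3}  B2 = {0, 1, 2}
Tree: B1–B2
Each bag holds 3 vertices, so the decomposition has width 2, which upper-bounds the treewidth. For the lower bound, G contains the cycle 1–3–2–0–1, so G is not a forest; only forests have treewidth ≤ 1, hence tw(G) ≥ 2. Combining the bounds, tw(G) = 2.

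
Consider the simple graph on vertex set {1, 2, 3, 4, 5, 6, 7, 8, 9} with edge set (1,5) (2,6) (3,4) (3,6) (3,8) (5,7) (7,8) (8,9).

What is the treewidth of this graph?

1

A width-1 tree decomposition is:
Bags: B1 = {3, 8}  B2 = {7, 8}  B3 = {3, 4}  B4 = {5, 7}  B5 = {1, 5}  B6 = {8, 9}  B7 = {3, 6}  B8 = {2, 6}
Tree: B1–B2, B1–B3, B2–B4, B4–B5, B1–B6, B3–B7, B7–B8
Every bag has size at most 2, so the width is 2 − 1 = 1 and tw(G) ≤ 1. Any graph with an edge has treewidth ≥ 1, and G has the edge 8–3. Hence tw(G) = 1 exactly.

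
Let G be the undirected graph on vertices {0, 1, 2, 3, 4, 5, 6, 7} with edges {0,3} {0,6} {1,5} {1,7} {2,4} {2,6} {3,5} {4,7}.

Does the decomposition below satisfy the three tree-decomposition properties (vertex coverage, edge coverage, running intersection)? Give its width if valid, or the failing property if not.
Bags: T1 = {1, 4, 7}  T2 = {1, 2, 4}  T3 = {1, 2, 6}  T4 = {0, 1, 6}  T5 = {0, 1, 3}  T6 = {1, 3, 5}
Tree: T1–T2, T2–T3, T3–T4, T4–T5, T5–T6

Checking the three conditions: (i) the bags cover all of {0, 1, 2, 3, 4, 5, 6, 7}; (ii) for each edge, some bag contains both endpoints; (iii) the bags containing any fixed vertex form a subtree. All hold, so the decomposition is valid with width 3 − 1 = 2.

Yes; width 2.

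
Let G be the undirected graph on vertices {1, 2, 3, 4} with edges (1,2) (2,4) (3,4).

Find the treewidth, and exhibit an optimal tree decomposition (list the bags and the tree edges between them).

The largest bag has 2 vertices, giving width 1; this decomposition certifies tw(G) ≤ 1. Since G has at least one edge (e.g. 2–1), it is not an edgeless graph, so tw(G) ≥ 1. The upper and lower bounds meet at 1, so that is the treewidth.

Treewidth 1.
One such decomposition:
Bags: B1 = {1, 2}  B2 = {2, 4}  B3 = {3, 4}
Tree: B1–B2, B2–B3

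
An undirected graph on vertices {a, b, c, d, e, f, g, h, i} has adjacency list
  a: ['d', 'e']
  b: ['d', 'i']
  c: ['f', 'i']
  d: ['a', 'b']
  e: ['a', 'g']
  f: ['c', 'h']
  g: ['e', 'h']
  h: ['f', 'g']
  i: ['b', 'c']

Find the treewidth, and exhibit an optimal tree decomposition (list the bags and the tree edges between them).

Every bag has size at most 3, so the width is 3 − 1 = 2 and tw(G) ≤ 2. Since h–g–e–a–d–b–i–c–f–h is a cycle in G, G is not acyclic. Forests are exactly the graphs of treewidth ≤ 1, so tw(G) ≥ 2. Hence tw(G) = 2 exactly.

Treewidth 2.
Bags: B1 = {e, g, h}  B2 = {a, e, h}  B3 = {a, d, h}  B4 = {b, d, h}  B5 = {b, h, i}  B6 = {c, h, i}  B7 = {c, f, h}
Tree: B1–B2, B2–B3, B3–B4, B4–B5, B5–B6, B6–B7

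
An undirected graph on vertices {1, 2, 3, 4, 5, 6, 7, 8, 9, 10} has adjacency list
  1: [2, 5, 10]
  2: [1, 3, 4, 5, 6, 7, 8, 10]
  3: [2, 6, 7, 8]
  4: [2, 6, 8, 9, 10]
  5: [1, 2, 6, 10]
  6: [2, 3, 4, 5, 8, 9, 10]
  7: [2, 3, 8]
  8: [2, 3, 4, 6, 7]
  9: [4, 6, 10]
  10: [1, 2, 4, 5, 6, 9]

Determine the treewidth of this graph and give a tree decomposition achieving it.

Treewidth 3.
Bags: B1 = {2, 4, 6, 8}  B2 = {2, 3, 6, 8}  B3 = {2, 4, 6, 10}  B4 = {2, 5, 6, 10}  B5 = {2, 3, 7, 8}  B6 = {1, 2, 5, 10}  B7 = {4, 6, 9, 10}
Tree: B1–B2, B1–B3, B3–B4, B2–B5, B4–B6, B3–B7

The largest bag has 4 vertices, giving width 3; this decomposition certifies tw(G) ≤ 3. For the lower bound, the 4 vertices {4, 6, 9, 10} are pairwise adjacent, and any tree decomposition puts a clique entirely inside one bag — forcing width ≥ 3. Hence tw(G) = 3 exactly.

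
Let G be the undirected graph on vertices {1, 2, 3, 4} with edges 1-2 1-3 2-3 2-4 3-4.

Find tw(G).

A width-2 tree decomposition is:
Bags: B1 = {1, 2, 3}  B2 = {2, 3, 4}
Tree: B1–B2
Each bag holds 3 vertices, so the decomposition has width 2, which upper-bounds the treewidth. On the other hand G contains the 3-clique {1, 2, 3}. A clique must lie in a single bag of any decomposition, so no decomposition can have width below 2. Combining the bounds, tw(G) = 2.

2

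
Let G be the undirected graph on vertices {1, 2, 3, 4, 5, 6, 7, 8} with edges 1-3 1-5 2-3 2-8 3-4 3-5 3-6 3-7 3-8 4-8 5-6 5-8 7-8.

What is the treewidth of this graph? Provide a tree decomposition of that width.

Each bag holds 3 vertices, so the decomposition has width 2, which upper-bounds the treewidth. On the other hand G contains the 3-clique {2, 3, 8}. A clique must lie in a single bag of any decomposition, so no decomposition can have width below 2. The upper and lower bounds meet at 2, so that is the treewidth.

Treewidth 2.
One such decomposition:
Bags: B1 = {2, 3, 8}  B2 = {3, 5, 8}  B3 = {1, 3, 5}  B4 = {3, 4, 8}  B5 = {3, 7, 8}  B6 = {3, 5, 6}
Tree: B1–B2, B2–B3, B1–B4, B1–B5, B3–B6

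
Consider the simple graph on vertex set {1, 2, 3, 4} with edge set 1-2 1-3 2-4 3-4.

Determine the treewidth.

A width-2 tree decomposition is:
Bags: B1 = {1, 2, 3}  B2 = {2, 3, 4}
Tree: B1–B2
Every bag has size at most 3, so the width is 3 − 1 = 2 and tw(G) ≤ 2. Since 3–1–2–4–3 is a cycle in G, G is not acyclic. Forests are exactly the graphs of treewidth ≤ 1, so tw(G) ≥ 2. Therefore the treewidth is 2.

2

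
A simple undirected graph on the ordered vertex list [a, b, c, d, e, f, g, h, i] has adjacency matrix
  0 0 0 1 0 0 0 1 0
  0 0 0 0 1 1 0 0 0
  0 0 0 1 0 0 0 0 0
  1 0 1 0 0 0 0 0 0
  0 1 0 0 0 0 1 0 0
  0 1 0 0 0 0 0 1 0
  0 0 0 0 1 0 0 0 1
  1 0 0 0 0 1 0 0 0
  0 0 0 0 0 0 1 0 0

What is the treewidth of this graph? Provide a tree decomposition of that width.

Treewidth 1.
One such decomposition:
Bags: B1 = {c, d}  B2 = {a, d}  B3 = {a, h}  B4 = {f, h}  B5 = {b, f}  B6 = {b, e}  B7 = {e, g}  B8 = {g, i}
Tree: B1–B2, B2–B3, B3–B4, B4–B5, B5–B6, B6–B7, B7–B8

The largest bag has 2 vertices, giving width 1; this decomposition certifies tw(G) ≤ 1. Since G has at least one edge (e.g. c–d), it is not an edgeless graph, so tw(G) ≥ 1. The upper and lower bounds meet at 1, so that is the treewidth.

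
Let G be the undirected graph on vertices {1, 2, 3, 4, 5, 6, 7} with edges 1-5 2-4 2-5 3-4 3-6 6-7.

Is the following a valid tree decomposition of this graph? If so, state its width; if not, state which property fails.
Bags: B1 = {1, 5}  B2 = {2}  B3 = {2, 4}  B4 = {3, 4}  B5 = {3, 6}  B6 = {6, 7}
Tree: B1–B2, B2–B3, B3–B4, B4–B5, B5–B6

No — edge (5,2) lies in no bag.

A tree decomposition must satisfy three properties: every vertex lies in some bag; for every edge, both endpoints lie together in some bag; and for every vertex, the bags containing it form a connected subtree. Here edge (5,2) lies in no bag, so the decomposition is invalid.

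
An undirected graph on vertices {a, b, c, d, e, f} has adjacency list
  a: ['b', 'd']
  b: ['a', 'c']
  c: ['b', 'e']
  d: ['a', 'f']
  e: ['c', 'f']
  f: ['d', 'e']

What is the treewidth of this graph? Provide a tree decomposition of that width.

Treewidth 2.
One such decomposition:
Bags: B1 = {d, e, f}  B2 = {a, d, e}  B3 = {a, b, e}  B4 = {b, c, e}
Tree: B1–B2, B2–B3, B3–B4

The largest bag has 3 vertices, giving width 2; this decomposition certifies tw(G) ≤ 2. For the lower bound, G contains the cycle e–f–d–a–b–c–e, so G is not a forest; only forests have treewidth ≤ 1, hence tw(G) ≥ 2. Hence tw(G) = 2 exactly.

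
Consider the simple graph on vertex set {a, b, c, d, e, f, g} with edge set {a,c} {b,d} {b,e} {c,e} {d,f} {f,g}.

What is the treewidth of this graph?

A width-1 tree decomposition is:
Bags: B1 = {a, c}  B2 = {c, e}  B3 = {b, e}  B4 = {b, d}  B5 = {d, f}  B6 = {f, g}
Tree: B1–B2, B2–B3, B3–B4, B4–B5, B5–B6
The largest bag has 2 vertices, giving width 1; this decomposition certifies tw(G) ≤ 1. G has an edge, so its treewidth is at least 1. Combining the bounds, tw(G) = 1.

1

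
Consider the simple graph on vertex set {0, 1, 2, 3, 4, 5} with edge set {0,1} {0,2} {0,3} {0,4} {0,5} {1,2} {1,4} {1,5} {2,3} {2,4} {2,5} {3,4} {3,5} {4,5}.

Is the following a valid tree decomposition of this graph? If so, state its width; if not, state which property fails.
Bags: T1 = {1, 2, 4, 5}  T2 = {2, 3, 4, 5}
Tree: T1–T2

No — vertex 0 appears in no bag.

A tree decomposition must satisfy three properties: every vertex lies in some bag; for every edge, both endpoints lie together in some bag; and for every vertex, the bags containing it form a connected subtree. Here vertex 0 appears in no bag, so the decomposition is invalid.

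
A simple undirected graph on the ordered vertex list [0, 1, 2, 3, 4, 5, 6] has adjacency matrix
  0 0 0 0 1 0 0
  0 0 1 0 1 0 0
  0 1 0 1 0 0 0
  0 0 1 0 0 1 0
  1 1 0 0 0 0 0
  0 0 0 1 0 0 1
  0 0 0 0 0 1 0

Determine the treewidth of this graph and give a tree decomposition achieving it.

Treewidth 1.
Bags: B1 = {5, 6}  B2 = {3, 5}  B3 = {2, 3}  B4 = {1, 2}  B5 = {1, 4}  B6 = {0, 4}
Tree: B1–B2, B2–B3, B3–B4, B4–B5, B5–B6

Every bag has size at most 2, so the width is 2 − 1 = 1 and tw(G) ≤ 1. G has an edge, so its treewidth is at least 1. Combining the bounds, tw(G) = 1.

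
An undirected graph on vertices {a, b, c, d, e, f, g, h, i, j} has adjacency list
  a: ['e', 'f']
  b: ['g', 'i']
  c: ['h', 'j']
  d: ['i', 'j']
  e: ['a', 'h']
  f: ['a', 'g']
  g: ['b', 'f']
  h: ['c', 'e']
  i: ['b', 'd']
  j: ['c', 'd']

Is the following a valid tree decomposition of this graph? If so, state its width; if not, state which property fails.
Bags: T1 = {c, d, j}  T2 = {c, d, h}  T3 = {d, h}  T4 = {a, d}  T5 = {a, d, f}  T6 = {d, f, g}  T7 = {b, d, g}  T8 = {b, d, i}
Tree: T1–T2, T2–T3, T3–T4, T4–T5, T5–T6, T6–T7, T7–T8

No — vertex e appears in no bag.

A tree decomposition must satisfy three properties: every vertex lies in some bag; for every edge, both endpoints lie together in some bag; and for every vertex, the bags containing it form a connected subtree. Here vertex e appears in no bag, so the decomposition is invalid.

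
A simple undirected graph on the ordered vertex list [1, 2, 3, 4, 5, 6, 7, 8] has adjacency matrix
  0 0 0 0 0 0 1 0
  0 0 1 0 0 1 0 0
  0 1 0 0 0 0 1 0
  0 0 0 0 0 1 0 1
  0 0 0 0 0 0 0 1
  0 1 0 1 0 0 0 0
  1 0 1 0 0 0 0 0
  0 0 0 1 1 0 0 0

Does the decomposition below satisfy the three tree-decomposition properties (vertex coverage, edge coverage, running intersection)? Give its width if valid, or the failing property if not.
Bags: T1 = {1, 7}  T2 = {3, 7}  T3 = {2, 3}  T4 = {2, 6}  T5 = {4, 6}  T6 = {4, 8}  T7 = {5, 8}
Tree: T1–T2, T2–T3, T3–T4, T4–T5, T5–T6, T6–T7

Yes; width 1.

Vertex coverage: the bags together contain {1, 2, 3, 4, 5, 6, 7, 8}, the full vertex set. Edge coverage: each edge of G has both endpoints in at least one bag. Running intersection: for every vertex, the bags containing it form a connected subtree. All three properties hold, so this is a valid tree decomposition of width max|bag| − 1 = 1, and hence tw(G) ≤ 1.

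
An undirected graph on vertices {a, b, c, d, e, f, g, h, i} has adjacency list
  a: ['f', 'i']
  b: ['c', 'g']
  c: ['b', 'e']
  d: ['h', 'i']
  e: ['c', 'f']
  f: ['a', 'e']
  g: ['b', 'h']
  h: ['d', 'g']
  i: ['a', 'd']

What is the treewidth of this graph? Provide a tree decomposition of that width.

Treewidth 2.
Bags: B1 = {c, e, f}  B2 = {a, c, f}  B3 = {a, c, i}  B4 = {c, d, i}  B5 = {c, d, h}  B6 = {c, g, h}  B7 = {b, c, g}
Tree: B1–B2, B2–B3, B3–B4, B4–B5, B5–B6, B6–B7

Every bag has size at most 3, so the width is 3 − 1 = 2 and tw(G) ≤ 2. The edges c–e–f–a–i–d–h–g–b–c form a cycle, so G is not a tree and its treewidth is at least 2. The upper and lower bounds meet at 2, so that is the treewidth.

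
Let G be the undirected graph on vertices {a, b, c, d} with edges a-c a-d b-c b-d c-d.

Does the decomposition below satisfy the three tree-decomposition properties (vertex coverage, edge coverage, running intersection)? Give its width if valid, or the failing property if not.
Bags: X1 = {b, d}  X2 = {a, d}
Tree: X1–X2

No — vertex c appears in no bag.

A tree decomposition must satisfy three properties: every vertex lies in some bag; for every edge, both endpoints lie together in some bag; and for every vertex, the bags containing it form a connected subtree. Here vertex c appears in no bag, so the decomposition is invalid.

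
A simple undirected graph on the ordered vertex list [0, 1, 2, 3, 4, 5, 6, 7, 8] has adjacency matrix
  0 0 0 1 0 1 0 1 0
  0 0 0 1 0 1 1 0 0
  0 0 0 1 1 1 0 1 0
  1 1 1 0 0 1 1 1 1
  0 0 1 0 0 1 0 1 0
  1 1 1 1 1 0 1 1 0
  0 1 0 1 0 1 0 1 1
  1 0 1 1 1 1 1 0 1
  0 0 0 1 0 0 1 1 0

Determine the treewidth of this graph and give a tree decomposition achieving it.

Treewidth 3.
One such decomposition:
Bags: B1 = {2, 4, 5, 7}  B2 = {2, 3, 5, 7}  B3 = {0, 3, 5, 7}  B4 = {3, 5, 6, 7}  B5 = {3, 6, 7, 8}  B6 = {1, 3, 5, 6}
Tree: B1–B2, B2–B3, B2–B4, B4–B5, B4–B6

The largest bag has 4 vertices, giving width 3; this decomposition certifies tw(G) ≤ 3. Conversely, {3, 6, 7, 8} is a clique of size 4, and the vertices of any clique must share a bag in every tree decomposition; so some bag has ≥ 4 vertices and tw(G) ≥ 3. Therefore the treewidth is 3.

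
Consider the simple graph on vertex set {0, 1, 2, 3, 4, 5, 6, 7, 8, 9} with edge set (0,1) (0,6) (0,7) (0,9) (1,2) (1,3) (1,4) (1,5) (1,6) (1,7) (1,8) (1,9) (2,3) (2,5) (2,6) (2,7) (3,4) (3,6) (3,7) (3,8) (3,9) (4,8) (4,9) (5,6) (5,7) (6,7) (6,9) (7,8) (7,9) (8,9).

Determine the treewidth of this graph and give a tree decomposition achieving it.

Treewidth 4.
One such decomposition:
Bags: B1 = {1, 2, 5, 6, 7}  B2 = {1, 2, 3, 6, 7}  B3 = {1, 3, 6, 7, 9}  B4 = {1, 3, 7, 8, 9}  B5 = {1, 3, 4, 8, 9}  B6 = {0, 1, 6, 7, 9}
Tree: B1–B2, B2–B3, B3–B4, B4–B5, B3–B6

Each bag holds 5 vertices, so the decomposition has width 4, which upper-bounds the treewidth. Conversely, {1, 3, 4, 8, 9} is a clique of size 5, and the vertices of any clique must share a bag in every tree decomposition; so some bag has ≥ 5 vertices and tw(G) ≥ 4. Therefore the treewidth is 4.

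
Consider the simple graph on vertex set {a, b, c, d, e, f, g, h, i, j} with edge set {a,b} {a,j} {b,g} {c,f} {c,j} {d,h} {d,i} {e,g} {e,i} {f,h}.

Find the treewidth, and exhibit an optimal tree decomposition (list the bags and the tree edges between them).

The largest bag has 3 vertices, giving width 2; this decomposition certifies tw(G) ≤ 2. Since i–d–h–f–c–j–a–b–g–e–i is a cycle in G, G is not acyclic. Forests are exactly the graphs of treewidth ≤ 1, so tw(G) ≥ 2. Hence tw(G) = 2 exactly.

Treewidth 2.
Bags: B1 = {d, h, i}  B2 = {f, h, i}  B3 = {c, f, i}  B4 = {c, i, j}  B5 = {a, i, j}  B6 = {a, b, i}  B7 = {b, g, i}  B8 = {e, g, i}
Tree: B1–B2, B2–B3, B3–B4, B4–B5, B5–B6, B6–B7, B7–B8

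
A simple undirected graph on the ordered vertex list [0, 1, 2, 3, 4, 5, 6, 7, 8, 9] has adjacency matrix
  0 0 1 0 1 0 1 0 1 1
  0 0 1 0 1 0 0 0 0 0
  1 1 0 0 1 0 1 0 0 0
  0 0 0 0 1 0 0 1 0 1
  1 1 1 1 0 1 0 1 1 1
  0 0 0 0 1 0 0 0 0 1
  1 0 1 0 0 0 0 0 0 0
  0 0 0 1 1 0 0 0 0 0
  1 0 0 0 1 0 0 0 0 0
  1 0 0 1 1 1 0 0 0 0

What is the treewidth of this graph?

2

A width-2 tree decomposition is:
Bags: B1 = {0, 4, 9}  B2 = {3, 4, 9}  B3 = {3, 4, 7}  B4 = {4, 5, 9}  B5 = {0, 2, 4}  B6 = {0, 4, 8}  B7 = {0, 2, 6}  B8 = {1, 2, 4}
Tree: B1–B2, B2–B3, B1–B4, B1–B5, B1–B6, B5–B7, B5–B8
Each bag holds 3 vertices, so the decomposition has width 2, which upper-bounds the treewidth. Conversely, {0, 4, 8} is a clique of size 3, and the vertices of any clique must share a bag in every tree decomposition; so some bag has ≥ 3 vertices and tw(G) ≥ 2. The upper and lower bounds meet at 2, so that is the treewidth.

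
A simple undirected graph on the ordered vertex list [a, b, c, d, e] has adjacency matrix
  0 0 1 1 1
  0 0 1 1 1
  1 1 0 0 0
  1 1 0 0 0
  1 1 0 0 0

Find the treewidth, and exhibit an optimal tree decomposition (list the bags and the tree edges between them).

Treewidth 2.
One such decomposition:
Bags: B1 = {a, b, c}  B2 = {a, b, e}  B3 = {a, b, d}
Tree: B1–B2, B2–B3

Each bag holds 3 vertices, so the decomposition has width 2, which upper-bounds the treewidth. The edges a–c–b–e–a form a cycle, so G is not a tree and its treewidth is at least 2. The upper and lower bounds meet at 2, so that is the treewidth.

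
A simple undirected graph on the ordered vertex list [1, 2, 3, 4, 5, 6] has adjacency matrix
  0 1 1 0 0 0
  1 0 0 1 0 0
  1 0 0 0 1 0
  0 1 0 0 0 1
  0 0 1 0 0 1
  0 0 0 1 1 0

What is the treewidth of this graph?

2

A width-2 tree decomposition is:
Bags: B1 = {3, 5, 6}  B2 = {1, 3, 6}  B3 = {1, 2, 6}  B4 = {2, 4, 6}
Tree: B1–B2, B2–B3, B3–B4
Each bag holds 3 vertices, so the decomposition has width 2, which upper-bounds the treewidth. For the lower bound, G contains the cycle 6–5–3–1–2–4–6, so G is not a forest; only forests have treewidth ≤ 1, hence tw(G) ≥ 2. Hence tw(G) = 2 exactly.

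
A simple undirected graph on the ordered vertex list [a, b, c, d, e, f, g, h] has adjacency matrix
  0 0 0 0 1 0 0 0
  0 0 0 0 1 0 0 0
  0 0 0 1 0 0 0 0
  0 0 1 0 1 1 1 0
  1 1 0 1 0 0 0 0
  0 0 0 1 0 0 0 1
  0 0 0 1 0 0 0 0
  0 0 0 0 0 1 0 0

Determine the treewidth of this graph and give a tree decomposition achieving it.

Every bag has size at most 2, so the width is 2 − 1 = 1 and tw(G) ≤ 1. Any graph with an edge has treewidth ≥ 1, and G has the edge e–d. Combining the bounds, tw(G) = 1.

Treewidth 1.
One such decomposition:
Bags: B1 = {d, e}  B2 = {d, f}  B3 = {a, e}  B4 = {b, e}  B5 = {d, g}  B6 = {c, d}  B7 = {f, h}
Tree: B1–B2, B1–B3, B1–B4, B2–B5, B1–B6, B2–B7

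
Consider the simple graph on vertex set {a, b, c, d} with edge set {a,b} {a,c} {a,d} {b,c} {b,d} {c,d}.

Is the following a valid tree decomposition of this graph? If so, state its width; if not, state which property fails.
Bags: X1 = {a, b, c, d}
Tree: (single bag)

Yes; width 3.

Checking the three conditions: (i) the bags cover all of {a, b, c, d}; (ii) for each edge, some bag contains both endpoints; (iii) the bags containing any fixed vertex form a subtree. All hold, so the decomposition is valid with width 4 − 1 = 3.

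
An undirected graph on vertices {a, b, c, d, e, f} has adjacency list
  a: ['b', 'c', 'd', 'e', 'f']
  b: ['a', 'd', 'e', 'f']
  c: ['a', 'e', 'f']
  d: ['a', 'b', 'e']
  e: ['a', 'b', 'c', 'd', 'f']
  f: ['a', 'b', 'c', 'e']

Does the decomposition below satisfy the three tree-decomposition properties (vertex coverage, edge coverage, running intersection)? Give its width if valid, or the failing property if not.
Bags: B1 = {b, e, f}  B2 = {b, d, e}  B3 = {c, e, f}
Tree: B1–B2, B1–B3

No — vertex a appears in no bag.

A tree decomposition must satisfy three properties: every vertex lies in some bag; for every edge, both endpoints lie together in some bag; and for every vertex, the bags containing it form a connected subtree. Here vertex a appears in no bag, so the decomposition is invalid.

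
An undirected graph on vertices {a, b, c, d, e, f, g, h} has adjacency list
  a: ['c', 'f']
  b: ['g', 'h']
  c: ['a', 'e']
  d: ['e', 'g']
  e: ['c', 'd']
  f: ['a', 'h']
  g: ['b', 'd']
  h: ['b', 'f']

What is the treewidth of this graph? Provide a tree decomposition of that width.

Treewidth 2.
One such decomposition:
Bags: B1 = {a, c, f}  B2 = {c, f, h}  B3 = {b, c, h}  B4 = {b, c, g}  B5 = {c, d, g}  B6 = {c, d, e}
Tree: B1–B2, B2–B3, B3–B4, B4–B5, B5–B6

The largest bag has 3 vertices, giving width 2; this decomposition certifies tw(G) ≤ 2. The edges c–a–f–h–b–g–d–e–c form a cycle, so G is not a tree and its treewidth is at least 2. Therefore the treewidth is 2.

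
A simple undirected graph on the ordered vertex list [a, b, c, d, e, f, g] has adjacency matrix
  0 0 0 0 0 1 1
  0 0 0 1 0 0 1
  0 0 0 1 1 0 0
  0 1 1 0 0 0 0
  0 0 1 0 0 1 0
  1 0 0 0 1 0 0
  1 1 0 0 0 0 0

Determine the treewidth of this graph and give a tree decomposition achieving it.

Treewidth 2.
One such decomposition:
Bags: B1 = {c, d, e}  B2 = {d, e, f}  B3 = {a, d, f}  B4 = {a, d, g}  B5 = {b, d, g}
Tree: B1–B2, B2–B3, B3–B4, B4–B5

Each bag holds 3 vertices, so the decomposition has width 2, which upper-bounds the treewidth. For the lower bound, G contains the cycle d–c–e–f–a–g–b–d, so G is not a forest; only forests have treewidth ≤ 1, hence tw(G) ≥ 2. Hence tw(G) = 2 exactly.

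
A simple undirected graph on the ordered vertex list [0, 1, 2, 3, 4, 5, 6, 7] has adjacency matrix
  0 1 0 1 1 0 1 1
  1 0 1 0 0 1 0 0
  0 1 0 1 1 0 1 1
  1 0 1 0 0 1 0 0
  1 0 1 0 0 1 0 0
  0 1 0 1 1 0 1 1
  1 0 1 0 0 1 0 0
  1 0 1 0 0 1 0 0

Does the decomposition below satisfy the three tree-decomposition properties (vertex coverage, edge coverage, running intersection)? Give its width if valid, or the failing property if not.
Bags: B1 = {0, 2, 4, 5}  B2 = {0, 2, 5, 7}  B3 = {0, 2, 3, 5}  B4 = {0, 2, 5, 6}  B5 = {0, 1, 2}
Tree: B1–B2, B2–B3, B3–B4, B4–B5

A tree decomposition must satisfy three properties: every vertex lies in some bag; for every edge, both endpoints lie together in some bag; and for every vertex, the bags containing it form a connected subtree. Here edge (5,1) lies in no bag, so the decomposition is invalid.

No — edge (5,1) lies in no bag.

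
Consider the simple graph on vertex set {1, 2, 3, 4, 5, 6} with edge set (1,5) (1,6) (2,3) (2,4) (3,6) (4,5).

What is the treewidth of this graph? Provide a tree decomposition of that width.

The largest bag has 3 vertices, giving width 2; this decomposition certifies tw(G) ≤ 2. For the lower bound, G contains the cycle 5–4–2–3–6–1–5, so G is not a forest; only forests have treewidth ≤ 1, hence tw(G) ≥ 2. Therefore the treewidth is 2.

Treewidth 2.
Bags: B1 = {2, 4, 5}  B2 = {2, 3, 5}  B3 = {3, 5, 6}  B4 = {1, 5, 6}
Tree: B1–B2, B2–B3, B3–B4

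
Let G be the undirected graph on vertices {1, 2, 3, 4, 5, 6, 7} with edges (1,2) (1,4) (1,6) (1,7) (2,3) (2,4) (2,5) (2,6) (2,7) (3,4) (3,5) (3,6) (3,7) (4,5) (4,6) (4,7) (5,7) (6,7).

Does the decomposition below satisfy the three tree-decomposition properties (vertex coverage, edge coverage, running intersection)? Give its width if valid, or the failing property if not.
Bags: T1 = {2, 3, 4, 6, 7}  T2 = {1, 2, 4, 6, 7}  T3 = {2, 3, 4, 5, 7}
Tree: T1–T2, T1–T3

Every vertex of G appears in some bag (union = {1, 2, 3, 4, 5, 6, 7}); every edge is covered by a bag; and for each vertex v the set of bags containing v is connected in the bag tree. The decomposition is therefore valid. The largest bag has 5 vertices, so the width is 4.

Yes; width 4.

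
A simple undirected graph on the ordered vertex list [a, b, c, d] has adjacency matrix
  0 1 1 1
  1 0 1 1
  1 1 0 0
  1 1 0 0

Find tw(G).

A width-2 tree decomposition is:
Bags: B1 = {a, b, d}  B2 = {a, b, c}
Tree: B1–B2
The largest bag has 3 vertices, giving width 2; this decomposition certifies tw(G) ≤ 2. On the other hand G contains the 3-clique {a, b, d}. A clique must lie in a single bag of any decomposition, so no decomposition can have width below 2. Therefore the treewidth is 2.

2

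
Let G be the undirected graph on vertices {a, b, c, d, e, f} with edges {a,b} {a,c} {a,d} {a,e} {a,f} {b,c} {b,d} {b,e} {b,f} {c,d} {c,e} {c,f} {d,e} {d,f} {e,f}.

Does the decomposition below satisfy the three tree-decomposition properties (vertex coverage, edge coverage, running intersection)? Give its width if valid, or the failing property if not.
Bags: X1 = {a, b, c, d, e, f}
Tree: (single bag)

Checking the three conditions: (i) the bags cover all of {a, b, c, d, e, f}; (ii) for each edge, some bag contains both endpoints; (iii) the bags containing any fixed vertex form a subtree. All hold, so the decomposition is valid with width 6 − 1 = 5.

Yes; width 5.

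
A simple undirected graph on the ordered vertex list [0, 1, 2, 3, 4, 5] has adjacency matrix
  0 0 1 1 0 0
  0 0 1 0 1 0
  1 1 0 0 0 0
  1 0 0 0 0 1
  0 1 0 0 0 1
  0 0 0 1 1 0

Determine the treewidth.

2

A width-2 tree decomposition is:
Bags: B1 = {0, 1, 2}  B2 = {0, 1, 3}  B3 = {1, 3, 5}  B4 = {1, 4, 5}
Tree: B1–B2, B2–B3, B3–B4
Every bag has size at most 3, so the width is 3 − 1 = 2 and tw(G) ≤ 2. Since 1–2–0–3–5–4–1 is a cycle in G, G is not acyclic. Forests are exactly the graphs of treewidth ≤ 1, so tw(G) ≥ 2. The upper and lower bounds meet at 2, so that is the treewidth.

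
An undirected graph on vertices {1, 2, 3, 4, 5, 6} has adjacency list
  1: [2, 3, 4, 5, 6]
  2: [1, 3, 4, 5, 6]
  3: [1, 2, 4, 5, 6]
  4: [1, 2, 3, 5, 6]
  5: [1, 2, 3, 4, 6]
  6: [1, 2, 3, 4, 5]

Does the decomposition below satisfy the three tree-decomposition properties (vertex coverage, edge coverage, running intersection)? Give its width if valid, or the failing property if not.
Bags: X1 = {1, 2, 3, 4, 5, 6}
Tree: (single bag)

Yes; width 5.

Vertex coverage: the bags together contain {1, 2, 3, 4, 5, 6}, the full vertex set. Edge coverage: each edge of G has both endpoints in at least one bag. Running intersection: for every vertex, the bags containing it form a connected subtree. All three properties hold, so this is a valid tree decomposition of width max|bag| − 1 = 5, and hence tw(G) ≤ 5.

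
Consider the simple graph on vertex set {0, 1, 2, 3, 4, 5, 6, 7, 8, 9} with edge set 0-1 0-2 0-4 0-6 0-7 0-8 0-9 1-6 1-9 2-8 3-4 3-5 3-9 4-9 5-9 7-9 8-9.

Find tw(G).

2

A width-2 tree decomposition is:
Bags: B1 = {0, 4, 9}  B2 = {3, 4, 9}  B3 = {0, 1, 9}  B4 = {0, 7, 9}  B5 = {0, 8, 9}  B6 = {0, 1, 6}  B7 = {0, 2, 8}  B8 = {3, 5, 9}
Tree: B1–B2, B1–B3, B3–B4, B3–B5, B3–B6, B5–B7, B2–B8
Every bag has size at most 3, so the width is 3 − 1 = 2 and tw(G) ≤ 2. For the lower bound, the 3 vertices {0, 8, 9} are pairwise adjacent, and any tree decomposition puts a clique entirely inside one bag — forcing width ≥ 2. Combining the bounds, tw(G) = 2.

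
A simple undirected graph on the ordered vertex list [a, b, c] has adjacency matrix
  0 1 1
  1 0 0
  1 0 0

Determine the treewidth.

A width-1 tree decomposition is:
Bags: B1 = {a, b}  B2 = {a, c}
Tree: B1–B2
Each bag holds 2 vertices, so the decomposition has width 1, which upper-bounds the treewidth. Since G has at least one edge (e.g. b–a), it is not an edgeless graph, so tw(G) ≥ 1. The upper and lower bounds meet at 1, so that is the treewidth.

1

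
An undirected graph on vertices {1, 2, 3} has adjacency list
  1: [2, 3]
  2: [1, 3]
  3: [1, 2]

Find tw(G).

A width-2 tree decomposition is:
Bags: B1 = {1, 2, 3}
Tree: (single bag)
A single bag containing all 3 vertices is trivially a valid decomposition of width 2. On the other hand G contains the 3-clique {1, 2, 3}. A clique must lie in a single bag of any decomposition, so no decomposition can have width below 2. Therefore the treewidth is 2.

2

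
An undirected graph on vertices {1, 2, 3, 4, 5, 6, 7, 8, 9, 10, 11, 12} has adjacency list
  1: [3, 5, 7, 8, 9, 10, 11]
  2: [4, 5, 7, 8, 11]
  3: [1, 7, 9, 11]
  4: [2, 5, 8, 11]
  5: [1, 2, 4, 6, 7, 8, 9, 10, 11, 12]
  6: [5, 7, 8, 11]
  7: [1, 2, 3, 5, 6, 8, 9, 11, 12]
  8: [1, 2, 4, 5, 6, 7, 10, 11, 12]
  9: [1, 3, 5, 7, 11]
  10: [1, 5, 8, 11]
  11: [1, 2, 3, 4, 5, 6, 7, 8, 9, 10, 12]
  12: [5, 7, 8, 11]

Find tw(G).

4

A width-4 tree decomposition is:
Bags: B1 = {1, 5, 7, 8, 11}  B2 = {2, 5, 7, 8, 11}  B3 = {1, 5, 8, 10, 11}  B4 = {2, 4, 5, 8, 11}  B5 = {1, 5, 7, 9, 11}  B6 = {5, 6, 7, 8, 11}  B7 = {1, 3, 7, 9, 11}  B8 = {5, 7, 8, 11, 12}
Tree: B1–B2, B1–B3, B2–B4, B1–B5, B1–B6, B5–B7, B6–B8
The largest bag has 5 vertices, giving width 4; this decomposition certifies tw(G) ≤ 4. For the lower bound, the 5 vertices {1, 3, 7, 9, 11} are pairwise adjacent, and any tree decomposition puts a clique entirely inside one bag — forcing width ≥ 4. Hence tw(G) = 4 exactly.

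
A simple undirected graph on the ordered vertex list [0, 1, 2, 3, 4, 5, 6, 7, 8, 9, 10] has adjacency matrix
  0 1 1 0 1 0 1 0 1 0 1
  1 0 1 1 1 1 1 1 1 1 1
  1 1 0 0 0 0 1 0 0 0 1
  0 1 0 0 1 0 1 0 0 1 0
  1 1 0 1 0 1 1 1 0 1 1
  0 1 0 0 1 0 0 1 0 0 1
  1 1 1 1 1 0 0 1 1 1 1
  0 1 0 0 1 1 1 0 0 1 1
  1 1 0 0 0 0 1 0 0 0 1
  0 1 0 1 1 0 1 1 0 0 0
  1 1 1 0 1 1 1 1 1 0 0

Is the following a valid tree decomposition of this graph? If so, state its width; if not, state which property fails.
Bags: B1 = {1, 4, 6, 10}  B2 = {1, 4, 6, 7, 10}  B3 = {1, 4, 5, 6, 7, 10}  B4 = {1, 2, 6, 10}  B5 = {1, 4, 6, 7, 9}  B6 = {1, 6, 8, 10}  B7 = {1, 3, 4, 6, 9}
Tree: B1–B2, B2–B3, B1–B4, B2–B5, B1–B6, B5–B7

A tree decomposition must satisfy three properties: every vertex lies in some bag; for every edge, both endpoints lie together in some bag; and for every vertex, the bags containing it form a connected subtree. Here vertex 0 appears in no bag, so the decomposition is invalid.

No — vertex 0 appears in no bag.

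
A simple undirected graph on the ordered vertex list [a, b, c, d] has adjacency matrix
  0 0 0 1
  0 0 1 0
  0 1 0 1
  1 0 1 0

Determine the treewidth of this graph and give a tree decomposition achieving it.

Treewidth 1.
One such decomposition:
Bags: B1 = {a, d}  B2 = {c, d}  B3 = {b, c}
Tree: B1–B2, B2–B3

Every bag has size at most 2, so the width is 2 − 1 = 1 and tw(G) ≤ 1. Since G has at least one edge (e.g. a–d), it is not an edgeless graph, so tw(G) ≥ 1. Hence tw(G) = 1 exactly.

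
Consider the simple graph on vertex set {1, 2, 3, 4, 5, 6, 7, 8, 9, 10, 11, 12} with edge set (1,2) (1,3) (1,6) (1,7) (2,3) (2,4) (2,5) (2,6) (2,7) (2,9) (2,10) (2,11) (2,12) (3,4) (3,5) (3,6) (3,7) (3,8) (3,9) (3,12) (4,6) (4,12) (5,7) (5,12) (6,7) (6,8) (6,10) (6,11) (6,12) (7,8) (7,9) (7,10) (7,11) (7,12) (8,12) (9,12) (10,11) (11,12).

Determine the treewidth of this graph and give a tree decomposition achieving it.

Treewidth 4.
Bags: B1 = {2, 3, 6, 7, 12}  B2 = {2, 3, 7, 9, 12}  B3 = {2, 3, 5, 7, 12}  B4 = {1, 2, 3, 6, 7}  B5 = {2, 6, 7, 11, 12}  B6 = {2, 6, 7, 10, 11}  B7 = {3, 6, 7, 8, 12}  B8 = {2, 3, 4, 6, 12}
Tree: B1–B2, B2–B3, B1–B4, B1–B5, B5–B6, B1–B7, B1–B8

The largest bag has 5 vertices, giving width 4; this decomposition certifies tw(G) ≤ 4. On the other hand G contains the 5-clique {3, 6, 7, 8, 12}. A clique must lie in a single bag of any decomposition, so no decomposition can have width below 4. Hence tw(G) = 4 exactly.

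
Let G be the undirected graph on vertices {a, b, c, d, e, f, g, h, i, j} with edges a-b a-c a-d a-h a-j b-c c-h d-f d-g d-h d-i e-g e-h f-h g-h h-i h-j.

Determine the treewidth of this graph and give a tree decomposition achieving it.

The largest bag has 3 vertices, giving width 2; this decomposition certifies tw(G) ≤ 2. On the other hand G contains the 3-clique {d, g, h}. A clique must lie in a single bag of any decomposition, so no decomposition can have width below 2. Combining the bounds, tw(G) = 2.

Treewidth 2.
One optimal decomposition is:
Bags: B1 = {d, g, h}  B2 = {a, d, h}  B3 = {d, h, i}  B4 = {e, g, h}  B5 = {a, c, h}  B6 = {a, h, j}  B7 = {d, f, h}  B8 = {a, b, c}
Tree: B1–B2, B1–B3, B1–B4, B2–B5, B5–B6, B1–B7, B5–B8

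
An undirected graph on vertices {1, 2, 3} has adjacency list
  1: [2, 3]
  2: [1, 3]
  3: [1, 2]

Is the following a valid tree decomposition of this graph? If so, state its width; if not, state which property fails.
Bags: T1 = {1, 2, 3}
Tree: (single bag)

Every vertex of G appears in some bag (union = {1, 2, 3}); every edge is covered by a bag; and for each vertex v the set of bags containing v is connected in the bag tree. The decomposition is therefore valid. The largest bag has 3 vertices, so the width is 2.

Yes; width 2.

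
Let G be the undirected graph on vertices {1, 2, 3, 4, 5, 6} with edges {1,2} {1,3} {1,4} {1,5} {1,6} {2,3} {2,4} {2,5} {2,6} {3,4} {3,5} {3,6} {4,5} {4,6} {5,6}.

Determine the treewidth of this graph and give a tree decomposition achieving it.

Treewidth 5.
Bags: B1 = {1, 2, 3, 4, 5, 6}
Tree: (single bag)

A single bag containing all 6 vertices is trivially a valid decomposition of width 5. On the other hand G contains the 6-clique {1, 2, 3, 4, 5, 6}. A clique must lie in a single bag of any decomposition, so no decomposition can have width below 5. Therefore the treewidth is 5.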